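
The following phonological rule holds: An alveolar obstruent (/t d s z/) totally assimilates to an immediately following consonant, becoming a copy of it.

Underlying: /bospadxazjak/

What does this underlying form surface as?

/s/ before /p/ → [p] (total assimilation)
/d/ before /x/ → [x] (total assimilation)
/z/ before /j/ → [j] (total assimilation)

[boppaxxajjak]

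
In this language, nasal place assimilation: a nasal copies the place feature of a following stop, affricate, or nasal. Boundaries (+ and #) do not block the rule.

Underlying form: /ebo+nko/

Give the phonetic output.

/n/ before /k/ (velar) → [ŋ]

[ebo+ŋko]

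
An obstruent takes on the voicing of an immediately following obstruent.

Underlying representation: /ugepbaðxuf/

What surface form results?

[ugebbaθxuf]

/p/ before /b/ (voiced) → [b]
/ð/ before /x/ (voiceless) → [θ]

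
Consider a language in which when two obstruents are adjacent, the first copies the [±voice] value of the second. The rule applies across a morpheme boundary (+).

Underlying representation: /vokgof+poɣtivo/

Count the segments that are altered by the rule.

2

/k/ before /g/ (voiced) → [g]
/ɣ/ before /t/ (voiceless) → [x]
2 segments change.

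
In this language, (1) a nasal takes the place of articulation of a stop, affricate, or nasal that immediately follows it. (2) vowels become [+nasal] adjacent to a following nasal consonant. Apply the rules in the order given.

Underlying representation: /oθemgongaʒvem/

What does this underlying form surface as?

[oθẽŋgõŋgaʒvẽm]

Rule 1: /m/ before /g/ (velar) → [ŋ]
Rule 1: /n/ before /g/ (velar) → [ŋ]
After rule 1: oθeŋgoŋgaʒvem
Rule 2: /e/ before nasal /ŋ/ → [ẽ]
Rule 2: /o/ before nasal /ŋ/ → [õ]
Rule 2: /e/ before nasal /m/ → [ẽ]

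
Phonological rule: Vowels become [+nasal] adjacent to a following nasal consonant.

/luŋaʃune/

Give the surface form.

/u/ before nasal /ŋ/ → [ũ]
/u/ before nasal /n/ → [ũ]

[lũŋaʃũne]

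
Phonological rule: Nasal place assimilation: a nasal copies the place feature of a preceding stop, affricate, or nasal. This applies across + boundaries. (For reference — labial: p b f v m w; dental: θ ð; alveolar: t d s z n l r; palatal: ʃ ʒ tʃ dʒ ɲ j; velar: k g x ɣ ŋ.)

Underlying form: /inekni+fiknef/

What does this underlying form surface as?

/n/ after /k/ (velar) → [ŋ]
/n/ after /k/ (velar) → [ŋ]

[inekŋi+fikŋef]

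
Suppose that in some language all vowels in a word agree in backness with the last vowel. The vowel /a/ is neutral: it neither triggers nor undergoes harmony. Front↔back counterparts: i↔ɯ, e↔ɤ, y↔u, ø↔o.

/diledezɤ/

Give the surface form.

[dɯlɤdɤzɤ]

/i/ harmonizes with /ɤ/ ([+back]) → [ɯ]
/e/ harmonizes with /ɤ/ ([+back]) → [ɤ]
/e/ harmonizes with /ɤ/ ([+back]) → [ɤ]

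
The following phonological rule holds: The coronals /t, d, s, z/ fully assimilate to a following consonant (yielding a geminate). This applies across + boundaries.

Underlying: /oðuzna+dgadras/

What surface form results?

/z/ before /n/ → [n] (total assimilation)
/d/ before /g/ → [g] (total assimilation)
/d/ before /r/ → [r] (total assimilation)

[oðunna+ggarras]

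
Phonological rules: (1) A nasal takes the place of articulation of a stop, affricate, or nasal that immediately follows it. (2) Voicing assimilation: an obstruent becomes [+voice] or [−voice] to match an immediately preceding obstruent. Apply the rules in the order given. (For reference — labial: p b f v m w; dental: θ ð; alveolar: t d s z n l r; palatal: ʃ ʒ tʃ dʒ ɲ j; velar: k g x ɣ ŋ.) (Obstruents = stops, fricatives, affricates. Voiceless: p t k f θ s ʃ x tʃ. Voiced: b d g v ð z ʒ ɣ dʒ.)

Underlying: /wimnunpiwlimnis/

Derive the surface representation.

[winnumpiwlinnis]

Rule 1: /m/ before /n/ (alveolar) → [n]
Rule 1: /n/ before /p/ (labial) → [m]
Rule 1: /m/ before /n/ (alveolar) → [n]
After rule 1: winnumpiwlinnis
Rule 2: no segment meets the rule's conditions; no change.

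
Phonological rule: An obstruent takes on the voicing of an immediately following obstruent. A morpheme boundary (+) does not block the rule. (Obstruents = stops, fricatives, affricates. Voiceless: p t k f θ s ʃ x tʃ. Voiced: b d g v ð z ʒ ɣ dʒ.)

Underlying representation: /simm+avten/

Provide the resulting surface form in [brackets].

[simm+aften]

/v/ before /t/ (voiceless) → [f]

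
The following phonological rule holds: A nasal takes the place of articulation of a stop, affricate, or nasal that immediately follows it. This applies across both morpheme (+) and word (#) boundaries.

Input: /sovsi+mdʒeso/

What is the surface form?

/m/ before /dʒ/ (palatal) → [ɲ]

[sovsi+ɲdʒeso]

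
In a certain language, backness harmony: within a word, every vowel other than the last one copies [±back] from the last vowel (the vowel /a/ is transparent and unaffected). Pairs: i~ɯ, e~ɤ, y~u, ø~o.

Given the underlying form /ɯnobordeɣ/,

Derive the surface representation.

/ɯ/ harmonizes with /e/ ([-back]) → [i]
/o/ harmonizes with /e/ ([-back]) → [ø]
/o/ harmonizes with /e/ ([-back]) → [ø]

[inøbørdeɣ]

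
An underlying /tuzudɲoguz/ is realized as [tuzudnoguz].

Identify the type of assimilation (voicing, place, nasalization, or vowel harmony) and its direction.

/ɲ/→[n].
Each target copies a feature from the preceding segment, so the direction is progressive.

place assimilation, progressive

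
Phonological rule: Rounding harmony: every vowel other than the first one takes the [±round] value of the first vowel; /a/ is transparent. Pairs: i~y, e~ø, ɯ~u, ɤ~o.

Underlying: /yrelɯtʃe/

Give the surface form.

[yrølutʃø]

/e/ harmonizes with /y/ ([+round]) → [ø]
/ɯ/ harmonizes with /y/ ([+round]) → [u]
/e/ harmonizes with /y/ ([+round]) → [ø]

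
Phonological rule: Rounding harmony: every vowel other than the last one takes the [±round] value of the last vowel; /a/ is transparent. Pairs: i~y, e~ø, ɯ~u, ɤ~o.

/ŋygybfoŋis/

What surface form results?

/y/ harmonizes with /i/ ([-round]) → [i]
/y/ harmonizes with /i/ ([-round]) → [i]
/o/ harmonizes with /i/ ([-round]) → [ɤ]

[ŋigibfɤŋis]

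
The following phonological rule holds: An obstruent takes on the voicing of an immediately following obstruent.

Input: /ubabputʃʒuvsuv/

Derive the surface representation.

[ubappudʒʒufsuv]

/b/ before /p/ (voiceless) → [p]
/tʃ/ before /ʒ/ (voiced) → [dʒ]
/v/ before /s/ (voiceless) → [f]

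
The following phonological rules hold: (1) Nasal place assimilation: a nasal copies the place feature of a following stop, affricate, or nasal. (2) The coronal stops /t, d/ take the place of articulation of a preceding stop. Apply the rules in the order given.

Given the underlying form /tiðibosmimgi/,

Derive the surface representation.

[tiðibosmiŋgi]

Rule 1: /m/ before /g/ (velar) → [ŋ]
After rule 1: tiðibosmiŋgi
Rule 2: no segment meets the rule's conditions; no change.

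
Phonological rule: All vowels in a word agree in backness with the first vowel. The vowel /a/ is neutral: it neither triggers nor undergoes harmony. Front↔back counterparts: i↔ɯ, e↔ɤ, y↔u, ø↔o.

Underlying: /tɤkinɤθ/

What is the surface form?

[tɤkɯnɤθ]

/i/ harmonizes with /ɤ/ ([+back]) → [ɯ]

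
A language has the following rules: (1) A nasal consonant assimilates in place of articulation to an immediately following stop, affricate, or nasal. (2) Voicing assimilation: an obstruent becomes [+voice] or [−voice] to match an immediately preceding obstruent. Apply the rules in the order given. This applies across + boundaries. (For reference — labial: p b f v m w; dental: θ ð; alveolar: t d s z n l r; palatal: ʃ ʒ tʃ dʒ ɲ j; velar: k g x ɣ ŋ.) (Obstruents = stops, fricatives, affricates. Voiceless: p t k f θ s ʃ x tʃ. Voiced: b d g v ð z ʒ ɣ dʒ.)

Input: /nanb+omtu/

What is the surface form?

Rule 1: /n/ before /b/ (labial) → [m]
Rule 1: /m/ before /t/ (alveolar) → [n]
After rule 1: namb+ontu
Rule 2: no segment meets the rule's conditions; no change.

[namb+ontu]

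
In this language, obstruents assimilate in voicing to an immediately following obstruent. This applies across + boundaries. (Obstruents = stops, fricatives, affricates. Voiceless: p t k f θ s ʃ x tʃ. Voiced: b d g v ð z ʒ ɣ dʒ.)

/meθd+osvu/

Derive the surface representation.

/θ/ before /d/ (voiced) → [ð]
/s/ before /v/ (voiced) → [z]

[meðd+ozvu]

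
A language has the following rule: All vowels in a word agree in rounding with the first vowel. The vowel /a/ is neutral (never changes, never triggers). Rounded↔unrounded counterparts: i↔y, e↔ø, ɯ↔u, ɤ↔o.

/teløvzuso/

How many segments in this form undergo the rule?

/ø/ harmonizes with /e/ ([-round]) → [e]
/u/ harmonizes with /e/ ([-round]) → [ɯ]
/o/ harmonizes with /e/ ([-round]) → [ɤ]
3 segments change.

3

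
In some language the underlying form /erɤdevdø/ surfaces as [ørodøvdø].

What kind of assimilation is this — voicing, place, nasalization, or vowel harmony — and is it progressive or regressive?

/e/→[ø] /ɤ/→[o] /e/→[ø].
Vowels agree with the last vowel, so the harmony is regressive.

vowel harmony, regressive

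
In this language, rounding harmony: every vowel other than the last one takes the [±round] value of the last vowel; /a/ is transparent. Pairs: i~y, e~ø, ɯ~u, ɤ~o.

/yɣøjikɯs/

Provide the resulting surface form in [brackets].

[iɣejikɯs]

/y/ harmonizes with /ɯ/ ([-round]) → [i]
/ø/ harmonizes with /ɯ/ ([-round]) → [e]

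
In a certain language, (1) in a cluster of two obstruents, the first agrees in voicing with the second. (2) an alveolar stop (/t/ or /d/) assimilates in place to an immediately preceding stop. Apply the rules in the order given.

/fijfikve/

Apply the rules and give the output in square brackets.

[fijfigve]

Rule 1: /k/ before /v/ (voiced) → [g]
After rule 1: fijfigve
Rule 2: no segment meets the rule's conditions; no change.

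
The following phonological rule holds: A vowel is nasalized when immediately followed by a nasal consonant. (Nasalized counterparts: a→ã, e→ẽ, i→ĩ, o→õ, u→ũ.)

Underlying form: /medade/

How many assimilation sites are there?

No segment meets the rule's conditions.

0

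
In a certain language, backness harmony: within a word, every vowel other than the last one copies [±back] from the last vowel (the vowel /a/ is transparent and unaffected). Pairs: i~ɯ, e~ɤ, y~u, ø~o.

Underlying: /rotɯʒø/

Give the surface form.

[røtiʒø]

/o/ harmonizes with /ø/ ([-back]) → [ø]
/ɯ/ harmonizes with /ø/ ([-back]) → [i]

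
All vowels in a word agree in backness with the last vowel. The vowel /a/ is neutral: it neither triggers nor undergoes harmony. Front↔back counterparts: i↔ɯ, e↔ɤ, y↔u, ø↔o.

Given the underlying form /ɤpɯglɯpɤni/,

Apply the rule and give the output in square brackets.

[epiglipeni]

/ɤ/ harmonizes with /i/ ([-back]) → [e]
/ɯ/ harmonizes with /i/ ([-back]) → [i]
/ɯ/ harmonizes with /i/ ([-back]) → [i]
/ɤ/ harmonizes with /i/ ([-back]) → [e]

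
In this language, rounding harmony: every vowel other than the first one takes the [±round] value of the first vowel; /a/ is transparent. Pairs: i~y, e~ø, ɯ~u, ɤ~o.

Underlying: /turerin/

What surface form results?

[turøryn]

/e/ harmonizes with /u/ ([+round]) → [ø]
/i/ harmonizes with /u/ ([+round]) → [y]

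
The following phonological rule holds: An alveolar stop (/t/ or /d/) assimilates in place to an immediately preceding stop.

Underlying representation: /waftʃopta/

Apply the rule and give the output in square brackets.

[waftʃoppa]

/t/ after /p/ (labial) → [p]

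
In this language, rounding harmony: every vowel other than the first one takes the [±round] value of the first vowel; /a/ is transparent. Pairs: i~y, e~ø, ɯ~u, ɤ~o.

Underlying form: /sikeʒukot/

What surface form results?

[sikeʒɯkɤt]

/u/ harmonizes with /i/ ([-round]) → [ɯ]
/o/ harmonizes with /i/ ([-round]) → [ɤ]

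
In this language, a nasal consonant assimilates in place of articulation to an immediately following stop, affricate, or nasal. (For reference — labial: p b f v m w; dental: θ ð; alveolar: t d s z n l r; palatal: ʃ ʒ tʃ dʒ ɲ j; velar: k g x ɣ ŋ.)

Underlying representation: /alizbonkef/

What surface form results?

/n/ before /k/ (velar) → [ŋ]

[alizboŋkef]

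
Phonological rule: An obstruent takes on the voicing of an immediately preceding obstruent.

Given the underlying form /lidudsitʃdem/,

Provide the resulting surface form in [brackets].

/s/ after /d/ (voiced) → [z]
/d/ after /tʃ/ (voiceless) → [t]

[lidudzitʃtem]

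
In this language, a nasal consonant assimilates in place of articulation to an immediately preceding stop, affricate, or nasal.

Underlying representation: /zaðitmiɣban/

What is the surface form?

/m/ after /t/ (alveolar) → [n]

[zaðitniɣban]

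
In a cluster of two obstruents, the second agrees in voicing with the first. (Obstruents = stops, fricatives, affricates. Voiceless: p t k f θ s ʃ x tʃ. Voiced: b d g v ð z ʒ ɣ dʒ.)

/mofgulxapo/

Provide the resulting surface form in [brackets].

/g/ after /f/ (voiceless) → [k]

[mofkulxapo]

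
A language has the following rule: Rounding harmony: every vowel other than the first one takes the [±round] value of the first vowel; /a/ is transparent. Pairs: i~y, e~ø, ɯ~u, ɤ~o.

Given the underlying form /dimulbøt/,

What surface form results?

/u/ harmonizes with /i/ ([-round]) → [ɯ]
/ø/ harmonizes with /i/ ([-round]) → [e]

[dimɯlbet]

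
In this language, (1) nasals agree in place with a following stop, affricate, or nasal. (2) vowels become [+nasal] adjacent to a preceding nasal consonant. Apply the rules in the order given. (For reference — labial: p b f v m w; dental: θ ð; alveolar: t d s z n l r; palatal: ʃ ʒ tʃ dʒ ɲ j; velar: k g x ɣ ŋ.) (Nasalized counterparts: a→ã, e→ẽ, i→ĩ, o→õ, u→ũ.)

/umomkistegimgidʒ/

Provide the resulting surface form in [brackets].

Rule 1: /m/ before /k/ (velar) → [ŋ]
Rule 1: /m/ before /g/ (velar) → [ŋ]
After rule 1: umoŋkistegiŋgidʒ
Rule 2: /o/ after nasal /m/ → [õ]

[umõŋkistegiŋgidʒ]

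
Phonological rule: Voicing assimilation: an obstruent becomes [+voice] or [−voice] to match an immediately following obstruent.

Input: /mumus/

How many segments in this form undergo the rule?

0

No segment meets the rule's conditions.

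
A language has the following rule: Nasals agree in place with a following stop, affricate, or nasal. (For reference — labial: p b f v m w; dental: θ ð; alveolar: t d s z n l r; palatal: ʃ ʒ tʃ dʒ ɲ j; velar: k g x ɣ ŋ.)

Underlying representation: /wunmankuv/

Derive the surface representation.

/n/ before /m/ (labial) → [m]
/n/ before /k/ (velar) → [ŋ]

[wummaŋkuv]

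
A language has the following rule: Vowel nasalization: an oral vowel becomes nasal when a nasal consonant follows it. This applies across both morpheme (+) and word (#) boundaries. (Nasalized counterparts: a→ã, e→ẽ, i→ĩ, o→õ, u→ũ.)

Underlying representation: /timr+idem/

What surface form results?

[tĩmr+idẽm]

/i/ before nasal /m/ → [ĩ]
/e/ before nasal /m/ → [ẽ]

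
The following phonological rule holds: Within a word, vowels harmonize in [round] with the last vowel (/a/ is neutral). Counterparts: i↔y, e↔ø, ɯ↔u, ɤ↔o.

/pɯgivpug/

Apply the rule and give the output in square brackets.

/ɯ/ harmonizes with /u/ ([+round]) → [u]
/i/ harmonizes with /u/ ([+round]) → [y]

[pugyvpug]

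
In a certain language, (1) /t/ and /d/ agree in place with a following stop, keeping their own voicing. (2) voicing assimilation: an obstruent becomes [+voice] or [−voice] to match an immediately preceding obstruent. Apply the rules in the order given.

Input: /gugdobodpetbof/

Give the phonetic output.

[gugdobobbeppof]

Rule 1: /d/ before /p/ (labial) → [b]
Rule 1: /t/ before /b/ (labial) → [p]
After rule 1: gugdobobpepbof
Rule 2: /p/ after /b/ (voiced) → [b]
Rule 2: /b/ after /p/ (voiceless) → [p]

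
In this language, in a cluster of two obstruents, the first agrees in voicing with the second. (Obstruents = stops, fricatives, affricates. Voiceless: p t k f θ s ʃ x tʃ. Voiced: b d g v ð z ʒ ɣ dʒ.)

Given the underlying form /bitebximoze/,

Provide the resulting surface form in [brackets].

[bitepximoze]

/b/ before /x/ (voiceless) → [p]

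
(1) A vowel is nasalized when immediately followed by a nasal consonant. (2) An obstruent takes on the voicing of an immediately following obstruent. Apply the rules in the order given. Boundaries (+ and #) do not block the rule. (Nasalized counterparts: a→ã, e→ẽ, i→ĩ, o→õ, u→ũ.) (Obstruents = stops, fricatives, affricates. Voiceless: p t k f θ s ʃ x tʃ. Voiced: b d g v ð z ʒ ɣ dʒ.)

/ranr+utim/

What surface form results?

[rãnr+utĩm]

Rule 1: /a/ before nasal /n/ → [ã]
Rule 1: /i/ before nasal /m/ → [ĩ]
After rule 1: rãnr+utĩm
Rule 2: no segment meets the rule's conditions; no change.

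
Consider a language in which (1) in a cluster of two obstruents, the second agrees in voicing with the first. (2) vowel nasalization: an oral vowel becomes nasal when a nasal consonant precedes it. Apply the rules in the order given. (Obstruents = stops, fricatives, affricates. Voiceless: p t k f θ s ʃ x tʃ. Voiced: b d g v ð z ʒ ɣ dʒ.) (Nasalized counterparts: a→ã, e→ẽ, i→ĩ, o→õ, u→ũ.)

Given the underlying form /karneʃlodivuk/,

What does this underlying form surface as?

Rule 1: no segment meets the rule's conditions; no change.
After rule 1: karneʃlodivuk
Rule 2: /e/ after nasal /n/ → [ẽ]

[karnẽʃlodivuk]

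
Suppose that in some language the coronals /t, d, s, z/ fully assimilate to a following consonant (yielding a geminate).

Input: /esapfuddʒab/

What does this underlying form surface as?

[esapfudʒdʒab]

/d/ before /dʒ/ → [dʒ] (total assimilation)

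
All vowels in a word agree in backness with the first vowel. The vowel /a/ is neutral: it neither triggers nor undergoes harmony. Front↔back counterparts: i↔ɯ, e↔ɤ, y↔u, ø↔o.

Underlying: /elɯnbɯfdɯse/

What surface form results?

[elinbifdise]

/ɯ/ harmonizes with /e/ ([-back]) → [i]
/ɯ/ harmonizes with /e/ ([-back]) → [i]
/ɯ/ harmonizes with /e/ ([-back]) → [i]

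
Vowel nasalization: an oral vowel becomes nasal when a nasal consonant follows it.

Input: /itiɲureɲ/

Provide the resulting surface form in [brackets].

[itĩɲurẽɲ]

/i/ before nasal /ɲ/ → [ĩ]
/e/ before nasal /ɲ/ → [ẽ]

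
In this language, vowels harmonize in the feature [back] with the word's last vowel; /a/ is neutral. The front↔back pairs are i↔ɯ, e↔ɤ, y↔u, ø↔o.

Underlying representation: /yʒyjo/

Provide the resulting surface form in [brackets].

[uʒujo]

/y/ harmonizes with /o/ ([+back]) → [u]
/y/ harmonizes with /o/ ([+back]) → [u]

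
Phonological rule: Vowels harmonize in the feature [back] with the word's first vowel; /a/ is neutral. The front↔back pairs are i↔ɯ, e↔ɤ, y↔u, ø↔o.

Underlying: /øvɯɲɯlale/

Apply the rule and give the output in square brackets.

[øviɲilale]

/ɯ/ harmonizes with /ø/ ([-back]) → [i]
/ɯ/ harmonizes with /ø/ ([-back]) → [i]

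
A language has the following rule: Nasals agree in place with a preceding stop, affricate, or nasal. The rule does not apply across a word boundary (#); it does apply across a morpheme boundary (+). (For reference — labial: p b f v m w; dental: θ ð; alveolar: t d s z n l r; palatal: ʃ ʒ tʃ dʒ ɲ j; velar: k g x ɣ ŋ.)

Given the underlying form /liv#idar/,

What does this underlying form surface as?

no segment meets the rule's conditions; no change.

[liv#idar]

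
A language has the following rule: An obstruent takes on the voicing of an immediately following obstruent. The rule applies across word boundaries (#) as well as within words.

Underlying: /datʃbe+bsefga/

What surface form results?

/tʃ/ before /b/ (voiced) → [dʒ]
/b/ before /s/ (voiceless) → [p]
/f/ before /g/ (voiced) → [v]

[dadʒbe+psevga]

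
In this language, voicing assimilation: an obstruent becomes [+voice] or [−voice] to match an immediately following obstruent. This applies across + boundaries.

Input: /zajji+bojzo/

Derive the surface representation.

[zajji+bojzo]

no segment meets the rule's conditions; no change.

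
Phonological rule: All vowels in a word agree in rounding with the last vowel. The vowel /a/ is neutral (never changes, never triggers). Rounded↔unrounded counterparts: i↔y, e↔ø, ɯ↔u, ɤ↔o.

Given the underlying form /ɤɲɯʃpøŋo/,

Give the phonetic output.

/ɤ/ harmonizes with /o/ ([+round]) → [o]
/ɯ/ harmonizes with /o/ ([+round]) → [u]

[oɲuʃpøŋo]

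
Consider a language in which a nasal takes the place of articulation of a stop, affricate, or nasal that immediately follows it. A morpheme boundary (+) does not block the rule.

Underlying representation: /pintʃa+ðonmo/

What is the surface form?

[piɲtʃa+ðommo]

/n/ before /tʃ/ (palatal) → [ɲ]
/n/ before /m/ (labial) → [m]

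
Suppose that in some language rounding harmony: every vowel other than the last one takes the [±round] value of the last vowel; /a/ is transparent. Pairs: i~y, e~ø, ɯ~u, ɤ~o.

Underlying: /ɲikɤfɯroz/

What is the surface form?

[ɲykofuroz]

/i/ harmonizes with /o/ ([+round]) → [y]
/ɤ/ harmonizes with /o/ ([+round]) → [o]
/ɯ/ harmonizes with /o/ ([+round]) → [u]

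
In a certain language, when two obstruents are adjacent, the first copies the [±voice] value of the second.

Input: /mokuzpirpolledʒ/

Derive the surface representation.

/z/ before /p/ (voiceless) → [s]

[mokuspirpolledʒ]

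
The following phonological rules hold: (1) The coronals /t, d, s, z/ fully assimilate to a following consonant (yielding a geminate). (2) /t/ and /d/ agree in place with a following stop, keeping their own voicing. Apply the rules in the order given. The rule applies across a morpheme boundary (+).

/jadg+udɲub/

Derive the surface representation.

Rule 1: /d/ before /g/ → [g] (total assimilation)
Rule 1: /d/ before /ɲ/ → [ɲ] (total assimilation)
After rule 1: jagg+uɲɲub
Rule 2: no segment meets the rule's conditions; no change.

[jagg+uɲɲub]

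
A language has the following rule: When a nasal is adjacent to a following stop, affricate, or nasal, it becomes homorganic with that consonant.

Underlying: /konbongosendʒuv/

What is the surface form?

[komboŋgoseɲdʒuv]

/n/ before /b/ (labial) → [m]
/n/ before /g/ (velar) → [ŋ]
/n/ before /dʒ/ (palatal) → [ɲ]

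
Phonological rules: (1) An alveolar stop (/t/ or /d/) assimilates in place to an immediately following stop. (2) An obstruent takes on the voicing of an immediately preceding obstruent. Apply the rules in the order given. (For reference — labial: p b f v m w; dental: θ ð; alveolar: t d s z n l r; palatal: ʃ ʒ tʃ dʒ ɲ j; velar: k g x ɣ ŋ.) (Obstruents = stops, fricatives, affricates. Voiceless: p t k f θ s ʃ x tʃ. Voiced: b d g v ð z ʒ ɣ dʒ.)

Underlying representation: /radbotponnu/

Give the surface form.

Rule 1: /d/ before /b/ (labial) → [b]
Rule 1: /t/ before /p/ (labial) → [p]
After rule 1: rabbopponnu
Rule 2: no segment meets the rule's conditions; no change.

[rabbopponnu]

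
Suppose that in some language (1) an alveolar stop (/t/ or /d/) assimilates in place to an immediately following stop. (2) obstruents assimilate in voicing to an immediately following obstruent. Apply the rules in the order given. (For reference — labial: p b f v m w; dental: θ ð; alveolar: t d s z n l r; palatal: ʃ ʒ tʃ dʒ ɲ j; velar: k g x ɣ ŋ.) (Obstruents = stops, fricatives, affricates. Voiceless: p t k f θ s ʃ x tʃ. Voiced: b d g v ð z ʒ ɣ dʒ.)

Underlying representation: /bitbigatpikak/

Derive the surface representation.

Rule 1: /t/ before /b/ (labial) → [p]
Rule 1: /t/ before /p/ (labial) → [p]
After rule 1: bipbigappikak
Rule 2: /p/ before /b/ (voiced) → [b]

[bibbigappikak]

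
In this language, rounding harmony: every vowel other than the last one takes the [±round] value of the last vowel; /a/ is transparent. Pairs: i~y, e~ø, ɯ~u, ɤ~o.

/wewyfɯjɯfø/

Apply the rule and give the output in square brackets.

/e/ harmonizes with /ø/ ([+round]) → [ø]
/ɯ/ harmonizes with /ø/ ([+round]) → [u]
/ɯ/ harmonizes with /ø/ ([+round]) → [u]

[wøwyfujufø]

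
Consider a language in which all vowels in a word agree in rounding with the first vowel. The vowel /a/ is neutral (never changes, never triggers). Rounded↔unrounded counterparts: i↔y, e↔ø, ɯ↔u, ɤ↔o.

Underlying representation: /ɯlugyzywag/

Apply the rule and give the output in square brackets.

[ɯlɯgiziwag]

/u/ harmonizes with /ɯ/ ([-round]) → [ɯ]
/y/ harmonizes with /ɯ/ ([-round]) → [i]
/y/ harmonizes with /ɯ/ ([-round]) → [i]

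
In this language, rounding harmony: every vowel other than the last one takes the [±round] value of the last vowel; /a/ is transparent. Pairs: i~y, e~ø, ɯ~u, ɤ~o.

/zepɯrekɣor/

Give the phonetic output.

/e/ harmonizes with /o/ ([+round]) → [ø]
/ɯ/ harmonizes with /o/ ([+round]) → [u]
/e/ harmonizes with /o/ ([+round]) → [ø]

[zøpurøkɣor]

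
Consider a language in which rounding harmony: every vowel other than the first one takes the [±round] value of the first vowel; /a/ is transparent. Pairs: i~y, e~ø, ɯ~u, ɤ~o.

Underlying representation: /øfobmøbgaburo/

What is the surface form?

[øfobmøbgaburo]

no segment meets the rule's conditions; no change.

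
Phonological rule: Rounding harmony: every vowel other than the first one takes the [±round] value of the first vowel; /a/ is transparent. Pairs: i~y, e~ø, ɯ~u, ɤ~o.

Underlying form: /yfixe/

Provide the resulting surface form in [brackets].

/i/ harmonizes with /y/ ([+round]) → [y]
/e/ harmonizes with /y/ ([+round]) → [ø]

[yfyxø]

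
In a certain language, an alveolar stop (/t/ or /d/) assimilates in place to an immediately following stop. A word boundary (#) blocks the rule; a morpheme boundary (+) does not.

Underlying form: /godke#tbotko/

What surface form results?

[gogke#pbokko]

/d/ before /k/ (velar) → [g]
/t/ before /b/ (labial) → [p]
/t/ before /k/ (velar) → [k]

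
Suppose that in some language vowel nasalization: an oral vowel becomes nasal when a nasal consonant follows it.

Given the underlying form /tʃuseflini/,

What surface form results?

/i/ before nasal /n/ → [ĩ]

[tʃuseflĩni]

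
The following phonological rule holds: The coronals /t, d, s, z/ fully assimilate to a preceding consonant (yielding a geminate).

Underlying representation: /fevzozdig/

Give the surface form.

[fevvozzig]

/z/ after /v/ → [v] (total assimilation)
/d/ after /z/ → [z] (total assimilation)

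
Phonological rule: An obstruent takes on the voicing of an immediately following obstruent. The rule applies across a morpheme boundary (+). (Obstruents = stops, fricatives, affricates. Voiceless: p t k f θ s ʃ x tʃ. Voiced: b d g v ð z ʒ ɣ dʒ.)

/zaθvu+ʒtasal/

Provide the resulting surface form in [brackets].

/θ/ before /v/ (voiced) → [ð]
/ʒ/ before /t/ (voiceless) → [ʃ]

[zaðvu+ʃtasal]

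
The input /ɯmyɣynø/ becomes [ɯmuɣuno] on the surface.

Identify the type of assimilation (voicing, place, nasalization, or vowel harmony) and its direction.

/y/→[u] /y/→[u] /ø/→[o].
Vowels agree with the first vowel, so the harmony is progressive.

vowel harmony, progressive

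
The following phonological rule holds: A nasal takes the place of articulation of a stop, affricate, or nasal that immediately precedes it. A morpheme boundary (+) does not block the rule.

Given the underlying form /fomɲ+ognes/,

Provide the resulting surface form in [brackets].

/ɲ/ after /m/ (labial) → [m]
/n/ after /g/ (velar) → [ŋ]

[fomm+ogŋes]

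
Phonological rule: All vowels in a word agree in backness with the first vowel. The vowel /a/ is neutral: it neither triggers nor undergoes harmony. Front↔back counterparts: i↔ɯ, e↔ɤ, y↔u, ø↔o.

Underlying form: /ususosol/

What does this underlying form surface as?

[ususosol]

no segment meets the rule's conditions; no change.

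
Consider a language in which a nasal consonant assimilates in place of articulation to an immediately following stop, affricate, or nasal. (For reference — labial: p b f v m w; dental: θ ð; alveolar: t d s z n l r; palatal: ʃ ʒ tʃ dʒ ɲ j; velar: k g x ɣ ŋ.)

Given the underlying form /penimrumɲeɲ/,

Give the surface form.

/m/ before /ɲ/ (palatal) → [ɲ]

[penimruɲɲeɲ]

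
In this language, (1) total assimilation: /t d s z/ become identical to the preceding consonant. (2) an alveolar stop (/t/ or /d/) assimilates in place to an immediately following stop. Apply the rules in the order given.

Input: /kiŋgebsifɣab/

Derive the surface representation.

[kiŋgebbifɣab]

Rule 1: /s/ after /b/ → [b] (total assimilation)
After rule 1: kiŋgebbifɣab
Rule 2: no segment meets the rule's conditions; no change.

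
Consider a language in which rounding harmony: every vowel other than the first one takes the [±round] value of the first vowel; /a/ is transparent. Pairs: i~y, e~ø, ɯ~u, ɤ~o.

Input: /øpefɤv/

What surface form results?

[øpøfov]

/e/ harmonizes with /ø/ ([+round]) → [ø]
/ɤ/ harmonizes with /ø/ ([+round]) → [o]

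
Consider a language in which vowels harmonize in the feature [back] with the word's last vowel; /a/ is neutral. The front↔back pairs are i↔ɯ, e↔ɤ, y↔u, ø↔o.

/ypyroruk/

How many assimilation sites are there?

2

/y/ harmonizes with /u/ ([+back]) → [u]
/y/ harmonizes with /u/ ([+back]) → [u]
2 segments change.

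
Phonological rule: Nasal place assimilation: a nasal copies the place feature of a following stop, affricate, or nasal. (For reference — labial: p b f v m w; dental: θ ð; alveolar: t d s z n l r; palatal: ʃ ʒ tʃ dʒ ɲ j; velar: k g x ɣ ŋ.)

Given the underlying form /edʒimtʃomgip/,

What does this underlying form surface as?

/m/ before /tʃ/ (palatal) → [ɲ]
/m/ before /g/ (velar) → [ŋ]

[edʒiɲtʃoŋgip]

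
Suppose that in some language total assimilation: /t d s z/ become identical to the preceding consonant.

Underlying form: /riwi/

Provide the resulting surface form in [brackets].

no segment meets the rule's conditions; no change.

[riwi]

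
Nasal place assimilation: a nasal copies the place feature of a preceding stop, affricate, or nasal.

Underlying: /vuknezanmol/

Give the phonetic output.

[vukŋezannol]

/n/ after /k/ (velar) → [ŋ]
/m/ after /n/ (alveolar) → [n]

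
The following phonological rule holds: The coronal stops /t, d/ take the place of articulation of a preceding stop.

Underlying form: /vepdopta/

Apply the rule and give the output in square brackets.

/d/ after /p/ (labial) → [b]
/t/ after /p/ (labial) → [p]

[vepboppa]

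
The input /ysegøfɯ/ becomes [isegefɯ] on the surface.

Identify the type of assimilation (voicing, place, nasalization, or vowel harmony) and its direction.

/y/→[i] /ø/→[e].
Vowels agree with the last vowel, so the harmony is regressive.

vowel harmony, regressive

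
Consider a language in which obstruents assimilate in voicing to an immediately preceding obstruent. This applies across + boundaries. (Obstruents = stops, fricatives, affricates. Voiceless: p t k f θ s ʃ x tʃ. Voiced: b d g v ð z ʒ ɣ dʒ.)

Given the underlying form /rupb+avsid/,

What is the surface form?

/b/ after /p/ (voiceless) → [p]
/s/ after /v/ (voiced) → [z]

[rupp+avzid]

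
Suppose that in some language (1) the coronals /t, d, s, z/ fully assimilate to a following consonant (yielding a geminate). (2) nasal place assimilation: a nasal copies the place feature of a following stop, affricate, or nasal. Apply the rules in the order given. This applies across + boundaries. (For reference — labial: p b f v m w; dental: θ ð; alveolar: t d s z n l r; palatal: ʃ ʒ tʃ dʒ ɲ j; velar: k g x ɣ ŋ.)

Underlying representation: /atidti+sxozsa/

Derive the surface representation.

[atitti+xxossa]

Rule 1: /d/ before /t/ → [t] (total assimilation)
Rule 1: /s/ before /x/ → [x] (total assimilation)
Rule 1: /z/ before /s/ → [s] (total assimilation)
After rule 1: atitti+xxossa
Rule 2: no segment meets the rule's conditions; no change.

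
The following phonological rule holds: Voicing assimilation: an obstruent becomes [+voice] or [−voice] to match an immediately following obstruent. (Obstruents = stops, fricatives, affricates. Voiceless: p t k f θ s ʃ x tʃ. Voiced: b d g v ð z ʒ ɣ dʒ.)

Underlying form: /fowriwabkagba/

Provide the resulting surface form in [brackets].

[fowriwapkagba]

/b/ before /k/ (voiceless) → [p]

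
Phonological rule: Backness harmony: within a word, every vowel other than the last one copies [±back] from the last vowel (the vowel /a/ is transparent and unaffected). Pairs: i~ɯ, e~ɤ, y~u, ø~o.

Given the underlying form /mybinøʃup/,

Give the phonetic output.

/y/ harmonizes with /u/ ([+back]) → [u]
/i/ harmonizes with /u/ ([+back]) → [ɯ]
/ø/ harmonizes with /u/ ([+back]) → [o]

[mubɯnoʃup]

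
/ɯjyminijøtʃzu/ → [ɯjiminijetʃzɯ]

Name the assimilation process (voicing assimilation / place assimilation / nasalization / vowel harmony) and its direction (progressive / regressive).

vowel harmony, progressive

/y/→[i] /ø/→[e] /u/→[ɯ].
Vowels agree with the first vowel, so the harmony is progressive.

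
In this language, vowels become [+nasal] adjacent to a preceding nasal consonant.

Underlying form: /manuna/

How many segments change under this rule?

/a/ after nasal /m/ → [ã]
/u/ after nasal /n/ → [ũ]
/a/ after nasal /n/ → [ã]
3 segments change.

3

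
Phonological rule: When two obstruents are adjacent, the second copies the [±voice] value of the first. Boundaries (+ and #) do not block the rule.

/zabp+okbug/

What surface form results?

/p/ after /b/ (voiced) → [b]
/b/ after /k/ (voiceless) → [p]

[zabb+okpug]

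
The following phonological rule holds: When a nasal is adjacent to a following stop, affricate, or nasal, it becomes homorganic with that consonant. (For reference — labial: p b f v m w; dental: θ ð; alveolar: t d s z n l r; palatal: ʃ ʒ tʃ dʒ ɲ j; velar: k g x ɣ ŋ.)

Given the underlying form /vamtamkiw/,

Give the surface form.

[vantaŋkiw]

/m/ before /t/ (alveolar) → [n]
/m/ before /k/ (velar) → [ŋ]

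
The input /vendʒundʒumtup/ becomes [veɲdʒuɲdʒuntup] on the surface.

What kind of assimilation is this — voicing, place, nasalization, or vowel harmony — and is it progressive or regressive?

place assimilation, regressive

/n/→[ɲ] /n/→[ɲ] /m/→[n].
Each target copies a feature from the following segment, so the direction is regressive.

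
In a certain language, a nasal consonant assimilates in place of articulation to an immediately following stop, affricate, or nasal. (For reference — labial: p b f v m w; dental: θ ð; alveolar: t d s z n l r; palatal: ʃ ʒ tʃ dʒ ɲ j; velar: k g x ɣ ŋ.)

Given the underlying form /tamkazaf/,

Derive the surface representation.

[taŋkazaf]

/m/ before /k/ (velar) → [ŋ]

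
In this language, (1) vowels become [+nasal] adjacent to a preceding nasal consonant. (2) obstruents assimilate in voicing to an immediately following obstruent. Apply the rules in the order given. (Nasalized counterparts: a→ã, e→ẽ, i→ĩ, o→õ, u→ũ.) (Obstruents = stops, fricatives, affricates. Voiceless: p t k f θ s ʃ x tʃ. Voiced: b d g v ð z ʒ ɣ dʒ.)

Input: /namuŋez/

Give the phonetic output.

Rule 1: /a/ after nasal /n/ → [ã]
Rule 1: /u/ after nasal /m/ → [ũ]
Rule 1: /e/ after nasal /ŋ/ → [ẽ]
After rule 1: nãmũŋẽz
Rule 2: no segment meets the rule's conditions; no change.

[nãmũŋẽz]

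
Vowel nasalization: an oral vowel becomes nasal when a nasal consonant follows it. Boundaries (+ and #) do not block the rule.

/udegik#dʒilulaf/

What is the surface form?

no segment meets the rule's conditions; no change.

[udegik#dʒilulaf]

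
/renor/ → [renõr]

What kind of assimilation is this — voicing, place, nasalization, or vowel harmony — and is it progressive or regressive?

/o/→[õ].
Each target copies a feature from the preceding segment, so the direction is progressive.

nasalization, progressive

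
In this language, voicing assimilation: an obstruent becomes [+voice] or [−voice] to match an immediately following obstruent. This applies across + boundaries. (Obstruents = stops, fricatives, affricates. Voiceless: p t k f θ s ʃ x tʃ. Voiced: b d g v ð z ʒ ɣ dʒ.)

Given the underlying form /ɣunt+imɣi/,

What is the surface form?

[ɣunt+imɣi]

no segment meets the rule's conditions; no change.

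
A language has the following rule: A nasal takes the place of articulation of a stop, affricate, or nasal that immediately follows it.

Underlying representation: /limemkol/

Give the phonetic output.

/m/ before /k/ (velar) → [ŋ]

[limeŋkol]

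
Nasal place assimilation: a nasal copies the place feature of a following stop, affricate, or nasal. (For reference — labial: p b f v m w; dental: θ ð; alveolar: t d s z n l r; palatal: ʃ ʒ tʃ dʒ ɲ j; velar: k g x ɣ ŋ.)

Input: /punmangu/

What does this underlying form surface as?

[pummaŋgu]

/n/ before /m/ (labial) → [m]
/n/ before /g/ (velar) → [ŋ]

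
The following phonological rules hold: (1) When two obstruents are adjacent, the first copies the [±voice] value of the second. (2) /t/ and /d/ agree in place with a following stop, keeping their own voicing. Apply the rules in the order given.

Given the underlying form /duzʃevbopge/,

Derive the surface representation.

Rule 1: /z/ before /ʃ/ (voiceless) → [s]
Rule 1: /p/ before /g/ (voiced) → [b]
After rule 1: dusʃevbobge
Rule 2: no segment meets the rule's conditions; no change.

[dusʃevbobge]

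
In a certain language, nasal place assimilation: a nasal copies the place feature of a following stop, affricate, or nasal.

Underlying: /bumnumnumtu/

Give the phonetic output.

/m/ before /n/ (alveolar) → [n]
/m/ before /n/ (alveolar) → [n]
/m/ before /t/ (alveolar) → [n]

[bunnunnuntu]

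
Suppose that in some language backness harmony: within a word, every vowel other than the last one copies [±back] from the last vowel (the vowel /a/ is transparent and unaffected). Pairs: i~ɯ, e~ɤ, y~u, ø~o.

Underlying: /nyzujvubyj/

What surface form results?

/u/ harmonizes with /y/ ([-back]) → [y]
/u/ harmonizes with /y/ ([-back]) → [y]

[nyzyjvybyj]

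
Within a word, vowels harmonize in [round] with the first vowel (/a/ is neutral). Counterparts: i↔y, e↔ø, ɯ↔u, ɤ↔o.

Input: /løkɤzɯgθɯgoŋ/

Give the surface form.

[løkozugθugoŋ]

/ɤ/ harmonizes with /ø/ ([+round]) → [o]
/ɯ/ harmonizes with /ø/ ([+round]) → [u]
/ɯ/ harmonizes with /ø/ ([+round]) → [u]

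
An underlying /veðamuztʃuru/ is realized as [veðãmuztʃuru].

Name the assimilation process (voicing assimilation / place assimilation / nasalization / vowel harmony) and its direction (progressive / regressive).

nasalization, regressive

/a/→[ã].
Each target copies a feature from the following segment, so the direction is regressive.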